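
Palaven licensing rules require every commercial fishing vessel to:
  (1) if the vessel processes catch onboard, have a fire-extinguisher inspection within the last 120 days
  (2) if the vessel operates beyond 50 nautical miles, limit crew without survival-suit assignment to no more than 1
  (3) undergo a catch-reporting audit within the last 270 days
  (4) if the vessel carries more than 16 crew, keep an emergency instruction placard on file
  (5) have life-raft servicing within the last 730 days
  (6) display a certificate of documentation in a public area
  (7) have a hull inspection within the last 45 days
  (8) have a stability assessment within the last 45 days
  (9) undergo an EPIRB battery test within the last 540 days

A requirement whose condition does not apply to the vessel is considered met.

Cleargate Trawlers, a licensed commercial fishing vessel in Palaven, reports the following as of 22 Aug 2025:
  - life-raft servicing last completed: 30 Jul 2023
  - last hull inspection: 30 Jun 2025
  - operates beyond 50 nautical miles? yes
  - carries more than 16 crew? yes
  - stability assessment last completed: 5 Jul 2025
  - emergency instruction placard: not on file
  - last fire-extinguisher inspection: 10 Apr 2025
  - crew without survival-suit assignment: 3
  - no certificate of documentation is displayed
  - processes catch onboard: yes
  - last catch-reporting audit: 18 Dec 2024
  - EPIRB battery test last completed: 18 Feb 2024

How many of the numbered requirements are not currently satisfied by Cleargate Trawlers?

8

1. condition 'processes catch onboard' holds; fire-extinguisher inspection 134 days ago vs limit 120 → not met
2. condition 'operates beyond 50 nautical miles' holds; crew without survival-suit assignment 3 > 1 → not met
3. catch-reporting audit 247 days ago vs limit 270 → met
4. condition 'carries more than 16 crew' holds; emergency instruction placard absent → not met
5. life-raft servicing 754 days ago vs limit 730 → not met
6. certificate of documentation absent → not met
7. hull inspection 53 days ago vs limit 45 → not met
8. stability assessment 48 days ago vs limit 45 → not met
9. EPIRB battery test 551 days ago vs limit 540 → not met
Not met: 8 of 9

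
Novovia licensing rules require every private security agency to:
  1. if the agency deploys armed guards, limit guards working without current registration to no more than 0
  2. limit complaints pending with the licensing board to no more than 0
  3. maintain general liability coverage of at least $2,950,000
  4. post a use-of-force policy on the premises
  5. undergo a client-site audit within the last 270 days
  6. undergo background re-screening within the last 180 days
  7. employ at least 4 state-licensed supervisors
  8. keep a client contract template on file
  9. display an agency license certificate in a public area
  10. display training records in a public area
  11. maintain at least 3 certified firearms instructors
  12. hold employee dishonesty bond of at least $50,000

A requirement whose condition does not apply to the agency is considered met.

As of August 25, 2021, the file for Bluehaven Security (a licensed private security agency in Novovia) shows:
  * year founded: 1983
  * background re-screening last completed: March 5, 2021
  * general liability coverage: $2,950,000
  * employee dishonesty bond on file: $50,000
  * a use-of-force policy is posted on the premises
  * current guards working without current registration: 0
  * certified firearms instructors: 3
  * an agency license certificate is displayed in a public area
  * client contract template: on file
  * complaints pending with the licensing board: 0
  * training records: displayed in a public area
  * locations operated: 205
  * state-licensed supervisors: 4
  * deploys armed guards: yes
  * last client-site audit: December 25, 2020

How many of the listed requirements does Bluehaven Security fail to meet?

0

1. condition 'deploys armed guards' holds; guards working without current registration 0 ≤ 0 → met
2. complaints pending with the licensing board 0 ≤ 0 → met
3. general liability coverage $2,950,000 ≥ $2,950,000 → met
4. use-of-force policy present → met
5. client-site audit 243 days ago vs limit 270 → met
6. background re-screening 173 days ago vs limit 180 → met
7. state-licensed supervisors 4 ≥ 4 → met
8. client contract template present → met
9. agency license certificate present → met
10. training records present → met
11. certified firearms instructors 3 ≥ 3 → met
12. employee dishonesty bond $50,000 ≥ $50,000 → met
Not met: 0 of 12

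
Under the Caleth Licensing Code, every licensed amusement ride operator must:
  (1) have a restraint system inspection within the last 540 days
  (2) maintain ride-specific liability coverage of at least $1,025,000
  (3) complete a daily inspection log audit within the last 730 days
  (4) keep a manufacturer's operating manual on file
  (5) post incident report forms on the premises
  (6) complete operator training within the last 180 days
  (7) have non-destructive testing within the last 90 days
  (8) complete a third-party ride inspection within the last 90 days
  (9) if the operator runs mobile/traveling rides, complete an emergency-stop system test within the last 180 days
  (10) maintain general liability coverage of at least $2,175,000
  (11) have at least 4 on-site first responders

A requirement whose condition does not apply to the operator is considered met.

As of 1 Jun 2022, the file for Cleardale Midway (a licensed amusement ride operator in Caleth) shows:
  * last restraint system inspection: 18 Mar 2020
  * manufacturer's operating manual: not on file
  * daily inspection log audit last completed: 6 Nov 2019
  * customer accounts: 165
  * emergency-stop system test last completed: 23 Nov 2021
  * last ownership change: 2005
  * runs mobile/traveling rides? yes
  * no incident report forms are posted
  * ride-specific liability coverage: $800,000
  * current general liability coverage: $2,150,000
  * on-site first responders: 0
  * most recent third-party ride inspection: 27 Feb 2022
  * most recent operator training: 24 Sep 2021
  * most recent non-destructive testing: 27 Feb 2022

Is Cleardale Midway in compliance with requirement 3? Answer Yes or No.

No

3. daily inspection log audit 938 days ago vs limit 730 → not met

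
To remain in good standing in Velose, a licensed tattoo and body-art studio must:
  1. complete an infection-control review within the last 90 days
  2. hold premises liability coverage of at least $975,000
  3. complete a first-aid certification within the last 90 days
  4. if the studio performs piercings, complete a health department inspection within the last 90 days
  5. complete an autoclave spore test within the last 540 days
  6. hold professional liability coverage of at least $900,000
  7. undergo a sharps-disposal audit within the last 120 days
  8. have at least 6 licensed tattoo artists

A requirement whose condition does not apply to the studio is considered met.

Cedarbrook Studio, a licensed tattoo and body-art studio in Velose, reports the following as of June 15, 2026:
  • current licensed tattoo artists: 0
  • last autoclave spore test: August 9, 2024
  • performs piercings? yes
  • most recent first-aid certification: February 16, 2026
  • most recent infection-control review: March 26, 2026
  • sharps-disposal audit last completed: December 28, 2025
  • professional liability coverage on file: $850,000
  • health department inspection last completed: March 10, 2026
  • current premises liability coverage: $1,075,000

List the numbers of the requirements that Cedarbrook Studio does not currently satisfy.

1. infection-control review 81 days ago vs limit 90 → met
2. premises liability coverage $1,075,000 ≥ $975,000 → met
3. first-aid certification 119 days ago vs limit 90 → not met
4. condition 'performs piercings' holds; health department inspection 97 days ago vs limit 90 → not met
5. autoclave spore test 675 days ago vs limit 540 → not met
6. professional liability coverage $850,000 < $900,000 → not met
7. sharps-disposal audit 169 days ago vs limit 120 → not met
8. licensed tattoo artists 0 < 6 → not met
Not met: 3, 4, 5, 6, 7, 8

3, 4, 5, 6, 7, 8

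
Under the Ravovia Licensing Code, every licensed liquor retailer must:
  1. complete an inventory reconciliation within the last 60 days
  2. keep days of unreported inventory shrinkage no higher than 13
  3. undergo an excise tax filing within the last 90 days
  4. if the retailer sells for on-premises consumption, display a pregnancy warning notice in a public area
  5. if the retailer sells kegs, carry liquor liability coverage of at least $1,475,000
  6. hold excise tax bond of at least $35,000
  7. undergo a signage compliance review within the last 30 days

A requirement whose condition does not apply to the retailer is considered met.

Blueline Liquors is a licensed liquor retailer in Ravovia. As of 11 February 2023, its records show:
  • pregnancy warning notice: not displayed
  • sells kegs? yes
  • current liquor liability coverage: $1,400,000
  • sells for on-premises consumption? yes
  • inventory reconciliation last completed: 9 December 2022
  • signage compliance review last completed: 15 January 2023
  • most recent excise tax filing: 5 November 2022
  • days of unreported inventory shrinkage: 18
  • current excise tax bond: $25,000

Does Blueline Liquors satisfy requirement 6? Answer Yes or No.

6. excise tax bond $25,000 < $35,000 → not met

No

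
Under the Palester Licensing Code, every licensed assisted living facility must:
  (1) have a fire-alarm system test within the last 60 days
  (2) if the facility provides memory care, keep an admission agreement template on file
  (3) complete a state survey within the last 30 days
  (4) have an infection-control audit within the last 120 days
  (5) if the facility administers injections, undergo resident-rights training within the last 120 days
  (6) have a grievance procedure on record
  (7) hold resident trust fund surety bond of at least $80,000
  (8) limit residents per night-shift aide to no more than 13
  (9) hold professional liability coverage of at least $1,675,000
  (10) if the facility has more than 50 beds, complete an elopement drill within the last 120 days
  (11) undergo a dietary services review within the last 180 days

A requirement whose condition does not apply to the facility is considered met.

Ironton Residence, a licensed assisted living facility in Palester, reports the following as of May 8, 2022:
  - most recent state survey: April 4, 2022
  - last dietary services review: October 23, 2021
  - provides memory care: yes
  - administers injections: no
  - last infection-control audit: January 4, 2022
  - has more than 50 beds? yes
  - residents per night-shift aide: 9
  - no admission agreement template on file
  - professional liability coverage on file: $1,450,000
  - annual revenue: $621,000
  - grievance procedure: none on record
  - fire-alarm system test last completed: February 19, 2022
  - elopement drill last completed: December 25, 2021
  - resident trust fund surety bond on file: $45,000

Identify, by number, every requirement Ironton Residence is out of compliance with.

1, 2, 3, 4, 6, 7, 9, 10, 11

1. fire-alarm system test 78 days ago vs limit 60 → not met
2. condition 'provides memory care' holds; admission agreement template absent → not met
3. state survey 34 days ago vs limit 30 → not met
4. infection-control audit 124 days ago vs limit 120 → not met
5. condition 'administers injections' does not hold → requirement n/a → met
6. grievance procedure absent → not met
7. resident trust fund surety bond $45,000 < $80,000 → not met
8. residents per night-shift aide 9 ≤ 13 → met
9. professional liability coverage $1,450,000 < $1,675,000 → not met
10. condition 'has more than 50 beds' holds; elopement drill 134 days ago vs limit 120 → not met
11. dietary services review 197 days ago vs limit 180 → not met
Not met: 1, 2, 3, 4, 6, 7, 9, 10, 11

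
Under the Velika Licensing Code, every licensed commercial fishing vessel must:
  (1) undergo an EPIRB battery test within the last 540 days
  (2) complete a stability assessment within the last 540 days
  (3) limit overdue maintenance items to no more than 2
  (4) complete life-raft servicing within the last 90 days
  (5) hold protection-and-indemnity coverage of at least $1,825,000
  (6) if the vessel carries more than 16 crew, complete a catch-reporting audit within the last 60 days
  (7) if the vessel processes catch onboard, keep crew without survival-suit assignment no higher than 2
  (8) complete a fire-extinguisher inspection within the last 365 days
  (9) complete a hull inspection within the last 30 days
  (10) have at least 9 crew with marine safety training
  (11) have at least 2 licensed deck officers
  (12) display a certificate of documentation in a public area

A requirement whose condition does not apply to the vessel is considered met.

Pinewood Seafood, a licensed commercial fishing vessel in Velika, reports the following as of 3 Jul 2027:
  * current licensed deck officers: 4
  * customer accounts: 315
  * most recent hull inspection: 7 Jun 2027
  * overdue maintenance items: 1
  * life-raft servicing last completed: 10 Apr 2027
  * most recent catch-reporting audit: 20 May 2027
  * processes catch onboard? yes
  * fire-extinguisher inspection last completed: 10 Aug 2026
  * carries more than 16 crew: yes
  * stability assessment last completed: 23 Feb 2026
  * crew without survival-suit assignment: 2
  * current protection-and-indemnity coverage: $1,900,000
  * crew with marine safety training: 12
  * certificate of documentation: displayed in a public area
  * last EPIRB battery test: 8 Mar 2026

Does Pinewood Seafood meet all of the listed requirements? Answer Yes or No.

1. EPIRB battery test 482 days ago vs limit 540 → met
2. stability assessment 495 days ago vs limit 540 → met
3. overdue maintenance items 1 ≤ 2 → met
4. life-raft servicing 84 days ago vs limit 90 → met
5. protection-and-indemnity coverage $1,900,000 ≥ $1,825,000 → met
6. condition 'carries more than 16 crew' holds; catch-reporting audit 44 days ago vs limit 60 → met
7. condition 'processes catch onboard' holds; crew without survival-suit assignment 2 ≤ 2 → met
8. fire-extinguisher inspection 327 days ago vs limit 365 → met
9. hull inspection 26 days ago vs limit 30 → met
10. crew with marine safety training 12 ≥ 9 → met
11. licensed deck officers 4 ≥ 2 → met
12. certificate of documentation present → met
All met.

Yes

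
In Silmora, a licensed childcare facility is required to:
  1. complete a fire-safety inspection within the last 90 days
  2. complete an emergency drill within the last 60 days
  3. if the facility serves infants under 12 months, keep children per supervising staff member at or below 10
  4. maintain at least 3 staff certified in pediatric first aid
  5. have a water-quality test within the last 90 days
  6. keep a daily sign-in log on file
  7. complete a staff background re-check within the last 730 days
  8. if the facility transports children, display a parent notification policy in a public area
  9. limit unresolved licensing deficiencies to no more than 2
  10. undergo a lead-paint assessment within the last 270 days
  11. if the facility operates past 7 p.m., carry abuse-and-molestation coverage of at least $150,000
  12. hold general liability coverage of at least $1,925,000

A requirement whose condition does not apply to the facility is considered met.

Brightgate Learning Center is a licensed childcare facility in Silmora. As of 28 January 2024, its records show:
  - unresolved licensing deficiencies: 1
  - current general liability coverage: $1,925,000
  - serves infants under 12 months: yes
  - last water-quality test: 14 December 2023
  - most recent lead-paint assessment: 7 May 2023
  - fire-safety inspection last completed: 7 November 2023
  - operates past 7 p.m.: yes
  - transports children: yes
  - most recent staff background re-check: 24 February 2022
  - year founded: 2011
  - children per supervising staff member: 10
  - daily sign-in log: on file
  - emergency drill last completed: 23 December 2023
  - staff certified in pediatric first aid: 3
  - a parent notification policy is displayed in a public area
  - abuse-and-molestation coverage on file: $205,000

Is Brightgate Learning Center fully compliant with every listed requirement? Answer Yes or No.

1. fire-safety inspection 82 days ago vs limit 90 → met
2. emergency drill 36 days ago vs limit 60 → met
3. condition 'serves infants under 12 months' holds; children per supervising staff member 10 ≤ 10 → met
4. staff certified in pediatric first aid 3 ≥ 3 → met
5. water-quality test 45 days ago vs limit 90 → met
6. daily sign-in log present → met
7. staff background re-check 703 days ago vs limit 730 → met
8. condition 'transports children' holds; parent notification policy present → met
9. unresolved licensing deficiencies 1 ≤ 2 → met
10. lead-paint assessment 266 days ago vs limit 270 → met
11. condition 'operates past 7 p.m.' holds; abuse-and-molestation coverage $205,000 ≥ $150,000 → met
12. general liability coverage $1,925,000 ≥ $1,925,000 → met
All met.

Yes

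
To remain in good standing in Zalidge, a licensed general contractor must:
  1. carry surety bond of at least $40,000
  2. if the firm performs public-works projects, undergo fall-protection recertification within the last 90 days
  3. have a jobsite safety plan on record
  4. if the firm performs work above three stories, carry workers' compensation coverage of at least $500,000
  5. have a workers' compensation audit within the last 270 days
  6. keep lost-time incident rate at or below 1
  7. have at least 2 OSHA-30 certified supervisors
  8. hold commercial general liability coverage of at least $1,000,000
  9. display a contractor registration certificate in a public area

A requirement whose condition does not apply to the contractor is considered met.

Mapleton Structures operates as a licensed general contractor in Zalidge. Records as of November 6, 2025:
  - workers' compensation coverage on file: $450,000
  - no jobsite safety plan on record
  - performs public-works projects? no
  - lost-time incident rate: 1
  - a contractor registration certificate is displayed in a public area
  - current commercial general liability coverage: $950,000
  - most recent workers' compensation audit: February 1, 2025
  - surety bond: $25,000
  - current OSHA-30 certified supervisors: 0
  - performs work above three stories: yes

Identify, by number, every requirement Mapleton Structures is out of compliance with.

1, 3, 4, 5, 7, 8

1. surety bond $25,000 < $40,000 → not met
2. condition 'performs public-works projects' does not hold → requirement n/a → met
3. jobsite safety plan absent → not met
4. condition 'performs work above three stories' holds; workers' compensation coverage $450,000 < $500,000 → not met
5. workers' compensation audit 278 days ago vs limit 270 → not met
6. lost-time incident rate 1 ≤ 1 → met
7. OSHA-30 certified supervisors 0 < 2 → not met
8. commercial general liability coverage $950,000 < $1,000,000 → not met
9. contractor registration certificate present → met
Not met: 1, 3, 4, 5, 7, 8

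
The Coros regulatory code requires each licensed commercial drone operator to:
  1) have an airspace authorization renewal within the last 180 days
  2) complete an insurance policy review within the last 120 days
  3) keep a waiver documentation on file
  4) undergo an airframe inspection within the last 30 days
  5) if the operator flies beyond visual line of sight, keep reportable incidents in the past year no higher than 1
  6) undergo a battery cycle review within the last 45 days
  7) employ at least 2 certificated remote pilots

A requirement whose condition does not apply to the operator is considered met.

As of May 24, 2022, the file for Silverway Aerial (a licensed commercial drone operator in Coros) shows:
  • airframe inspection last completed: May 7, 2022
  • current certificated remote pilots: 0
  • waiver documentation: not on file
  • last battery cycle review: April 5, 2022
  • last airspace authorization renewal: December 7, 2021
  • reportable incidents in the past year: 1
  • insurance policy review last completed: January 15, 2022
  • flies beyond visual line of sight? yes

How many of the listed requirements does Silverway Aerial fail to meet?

1. airspace authorization renewal 168 days ago vs limit 180 → met
2. insurance policy review 129 days ago vs limit 120 → not met
3. waiver documentation absent → not met
4. airframe inspection 17 days ago vs limit 30 → met
5. condition 'flies beyond visual line of sight' holds; reportable incidents in the past year 1 ≤ 1 → met
6. battery cycle review 49 days ago vs limit 45 → not met
7. certificated remote pilots 0 < 2 → not met
Not met: 4 of 7

4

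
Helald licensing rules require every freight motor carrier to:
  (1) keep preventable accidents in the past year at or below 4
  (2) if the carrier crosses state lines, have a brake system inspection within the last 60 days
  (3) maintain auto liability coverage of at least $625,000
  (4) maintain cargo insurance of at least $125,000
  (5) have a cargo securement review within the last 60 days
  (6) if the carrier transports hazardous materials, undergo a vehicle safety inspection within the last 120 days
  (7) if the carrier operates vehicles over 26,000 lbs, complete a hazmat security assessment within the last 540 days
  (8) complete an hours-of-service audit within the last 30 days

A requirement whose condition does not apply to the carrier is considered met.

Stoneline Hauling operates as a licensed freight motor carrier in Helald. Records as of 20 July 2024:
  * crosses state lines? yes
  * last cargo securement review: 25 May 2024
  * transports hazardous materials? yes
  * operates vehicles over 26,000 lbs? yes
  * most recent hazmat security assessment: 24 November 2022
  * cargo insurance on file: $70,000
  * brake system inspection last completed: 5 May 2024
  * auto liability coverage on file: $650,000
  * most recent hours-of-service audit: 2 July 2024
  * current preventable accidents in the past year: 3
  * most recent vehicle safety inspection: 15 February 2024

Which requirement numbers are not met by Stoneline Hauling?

1. preventable accidents in the past year 3 ≤ 4 → met
2. condition 'crosses state lines' holds; brake system inspection 76 days ago vs limit 60 → not met
3. auto liability coverage $650,000 ≥ $625,000 → met
4. cargo insurance $70,000 < $125,000 → not met
5. cargo securement review 56 days ago vs limit 60 → met
6. condition 'transports hazardous materials' holds; vehicle safety inspection 156 days ago vs limit 120 → not met
7. condition 'operates vehicles over 26,000 lbs' holds; hazmat security assessment 604 days ago vs limit 540 → not met
8. hours-of-service audit 18 days ago vs limit 30 → met
Not met: 2, 4, 6, 7

2, 4, 6, 7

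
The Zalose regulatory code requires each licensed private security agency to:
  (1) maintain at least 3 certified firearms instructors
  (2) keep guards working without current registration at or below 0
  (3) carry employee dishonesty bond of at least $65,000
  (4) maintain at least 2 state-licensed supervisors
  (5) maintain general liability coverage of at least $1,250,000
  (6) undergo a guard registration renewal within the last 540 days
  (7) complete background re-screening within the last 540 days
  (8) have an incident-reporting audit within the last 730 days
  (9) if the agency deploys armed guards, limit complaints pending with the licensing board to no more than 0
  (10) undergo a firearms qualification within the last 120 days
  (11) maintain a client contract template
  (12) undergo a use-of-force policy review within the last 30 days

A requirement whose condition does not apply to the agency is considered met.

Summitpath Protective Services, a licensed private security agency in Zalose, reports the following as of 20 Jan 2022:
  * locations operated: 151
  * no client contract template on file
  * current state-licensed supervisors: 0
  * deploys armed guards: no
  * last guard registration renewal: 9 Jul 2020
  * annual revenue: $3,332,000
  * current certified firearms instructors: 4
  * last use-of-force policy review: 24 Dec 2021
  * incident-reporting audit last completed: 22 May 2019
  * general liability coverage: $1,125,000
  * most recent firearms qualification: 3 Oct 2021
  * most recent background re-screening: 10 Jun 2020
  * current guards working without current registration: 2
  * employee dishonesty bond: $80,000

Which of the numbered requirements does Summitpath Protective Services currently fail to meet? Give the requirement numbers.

2, 4, 5, 6, 7, 8, 11

1. certified firearms instructors 4 ≥ 3 → met
2. guards working without current registration 2 > 0 → not met
3. employee dishonesty bond $80,000 ≥ $65,000 → met
4. state-licensed supervisors 0 < 2 → not met
5. general liability coverage $1,125,000 < $1,250,000 → not met
6. guard registration renewal 560 days ago vs limit 540 → not met
7. background re-screening 589 days ago vs limit 540 → not met
8. incident-reporting audit 974 days ago vs limit 730 → not met
9. condition 'deploys armed guards' does not hold → requirement n/a → met
10. firearms qualification 109 days ago vs limit 120 → met
11. client contract template absent → not met
12. use-of-force policy review 27 days ago vs limit 30 → met
Not met: 2, 4, 5, 6, 7, 8, 11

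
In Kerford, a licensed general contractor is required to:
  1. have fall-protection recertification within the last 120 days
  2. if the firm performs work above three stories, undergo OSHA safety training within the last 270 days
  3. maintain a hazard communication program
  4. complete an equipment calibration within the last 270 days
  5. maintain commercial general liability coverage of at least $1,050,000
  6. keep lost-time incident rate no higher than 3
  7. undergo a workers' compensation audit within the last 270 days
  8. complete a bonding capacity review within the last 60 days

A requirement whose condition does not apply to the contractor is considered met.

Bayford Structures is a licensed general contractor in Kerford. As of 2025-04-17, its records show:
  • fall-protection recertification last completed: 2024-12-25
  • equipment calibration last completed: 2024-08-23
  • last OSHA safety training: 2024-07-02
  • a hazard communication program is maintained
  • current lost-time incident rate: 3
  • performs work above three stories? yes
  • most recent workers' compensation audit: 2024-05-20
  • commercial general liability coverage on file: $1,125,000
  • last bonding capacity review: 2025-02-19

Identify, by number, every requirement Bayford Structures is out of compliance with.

2, 7

1. fall-protection recertification 113 days ago vs limit 120 → met
2. condition 'performs work above three stories' holds; OSHA safety training 289 days ago vs limit 270 → not met
3. hazard communication program present → met
4. equipment calibration 237 days ago vs limit 270 → met
5. commercial general liability coverage $1,125,000 ≥ $1,050,000 → met
6. lost-time incident rate 3 ≤ 3 → met
7. workers' compensation audit 332 days ago vs limit 270 → not met
8. bonding capacity review 57 days ago vs limit 60 → met
Not met: 2, 7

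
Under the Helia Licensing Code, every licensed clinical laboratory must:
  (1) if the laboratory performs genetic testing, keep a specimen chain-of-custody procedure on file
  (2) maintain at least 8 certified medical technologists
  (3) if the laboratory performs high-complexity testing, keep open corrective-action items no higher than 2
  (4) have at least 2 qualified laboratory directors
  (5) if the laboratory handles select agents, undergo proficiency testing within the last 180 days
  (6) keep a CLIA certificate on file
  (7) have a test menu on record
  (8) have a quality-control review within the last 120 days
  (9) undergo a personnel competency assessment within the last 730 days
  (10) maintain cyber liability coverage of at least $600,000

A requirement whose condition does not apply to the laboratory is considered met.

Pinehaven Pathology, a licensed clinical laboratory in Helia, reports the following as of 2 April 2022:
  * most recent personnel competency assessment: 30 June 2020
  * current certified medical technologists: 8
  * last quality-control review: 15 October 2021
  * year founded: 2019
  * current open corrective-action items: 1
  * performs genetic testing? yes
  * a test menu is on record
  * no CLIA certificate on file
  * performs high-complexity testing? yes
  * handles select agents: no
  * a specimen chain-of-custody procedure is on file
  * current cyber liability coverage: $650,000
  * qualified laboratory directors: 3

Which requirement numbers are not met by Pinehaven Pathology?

1. condition 'performs genetic testing' holds; specimen chain-of-custody procedure present → met
2. certified medical technologists 8 ≥ 8 → met
3. condition 'performs high-complexity testing' holds; open corrective-action items 1 ≤ 2 → met
4. qualified laboratory directors 3 ≥ 2 → met
5. condition 'handles select agents' does not hold → requirement n/a → met
6. CLIA certificate absent → not met
7. test menu present → met
8. quality-control review 169 days ago vs limit 120 → not met
9. personnel competency assessment 641 days ago vs limit 730 → met
10. cyber liability coverage $650,000 ≥ $600,000 → met
Not met: 6, 8

6, 8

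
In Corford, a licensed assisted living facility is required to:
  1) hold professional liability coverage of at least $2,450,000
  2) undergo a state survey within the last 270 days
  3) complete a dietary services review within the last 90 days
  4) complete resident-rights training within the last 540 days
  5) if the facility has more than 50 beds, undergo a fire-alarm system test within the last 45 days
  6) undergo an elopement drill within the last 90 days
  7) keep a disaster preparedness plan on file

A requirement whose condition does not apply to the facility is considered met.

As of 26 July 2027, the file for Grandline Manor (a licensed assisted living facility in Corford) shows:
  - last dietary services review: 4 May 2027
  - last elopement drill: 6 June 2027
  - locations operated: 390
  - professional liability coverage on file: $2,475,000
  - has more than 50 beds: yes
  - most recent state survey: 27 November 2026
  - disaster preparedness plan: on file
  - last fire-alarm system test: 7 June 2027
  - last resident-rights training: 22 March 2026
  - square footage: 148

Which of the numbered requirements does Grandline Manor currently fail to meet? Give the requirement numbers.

5

1. professional liability coverage $2,475,000 ≥ $2,450,000 → met
2. state survey 241 days ago vs limit 270 → met
3. dietary services review 83 days ago vs limit 90 → met
4. resident-rights training 491 days ago vs limit 540 → met
5. condition 'has more than 50 beds' holds; fire-alarm system test 49 days ago vs limit 45 → not met
6. elopement drill 50 days ago vs limit 90 → met
7. disaster preparedness plan present → met
Not met: 5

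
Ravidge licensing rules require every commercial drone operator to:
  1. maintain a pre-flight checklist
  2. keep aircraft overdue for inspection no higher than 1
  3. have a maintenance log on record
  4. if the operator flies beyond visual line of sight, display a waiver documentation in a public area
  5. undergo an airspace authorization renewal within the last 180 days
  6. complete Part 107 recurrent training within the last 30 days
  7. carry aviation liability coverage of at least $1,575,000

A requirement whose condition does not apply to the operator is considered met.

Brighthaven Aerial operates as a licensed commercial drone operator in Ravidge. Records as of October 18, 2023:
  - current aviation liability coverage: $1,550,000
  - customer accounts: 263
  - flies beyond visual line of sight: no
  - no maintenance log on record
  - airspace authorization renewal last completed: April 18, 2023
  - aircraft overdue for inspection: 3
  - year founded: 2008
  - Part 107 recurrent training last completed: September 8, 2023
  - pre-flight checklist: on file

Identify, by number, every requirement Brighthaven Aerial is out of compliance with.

1. pre-flight checklist present → met
2. aircraft overdue for inspection 3 > 1 → not met
3. maintenance log absent → not met
4. condition 'flies beyond visual line of sight' does not hold → requirement n/a → met
5. airspace authorization renewal 183 days ago vs limit 180 → not met
6. Part 107 recurrent training 40 days ago vs limit 30 → not met
7. aviation liability coverage $1,550,000 < $1,575,000 → not met
Not met: 2, 3, 5, 6, 7

2, 3, 5, 6, 7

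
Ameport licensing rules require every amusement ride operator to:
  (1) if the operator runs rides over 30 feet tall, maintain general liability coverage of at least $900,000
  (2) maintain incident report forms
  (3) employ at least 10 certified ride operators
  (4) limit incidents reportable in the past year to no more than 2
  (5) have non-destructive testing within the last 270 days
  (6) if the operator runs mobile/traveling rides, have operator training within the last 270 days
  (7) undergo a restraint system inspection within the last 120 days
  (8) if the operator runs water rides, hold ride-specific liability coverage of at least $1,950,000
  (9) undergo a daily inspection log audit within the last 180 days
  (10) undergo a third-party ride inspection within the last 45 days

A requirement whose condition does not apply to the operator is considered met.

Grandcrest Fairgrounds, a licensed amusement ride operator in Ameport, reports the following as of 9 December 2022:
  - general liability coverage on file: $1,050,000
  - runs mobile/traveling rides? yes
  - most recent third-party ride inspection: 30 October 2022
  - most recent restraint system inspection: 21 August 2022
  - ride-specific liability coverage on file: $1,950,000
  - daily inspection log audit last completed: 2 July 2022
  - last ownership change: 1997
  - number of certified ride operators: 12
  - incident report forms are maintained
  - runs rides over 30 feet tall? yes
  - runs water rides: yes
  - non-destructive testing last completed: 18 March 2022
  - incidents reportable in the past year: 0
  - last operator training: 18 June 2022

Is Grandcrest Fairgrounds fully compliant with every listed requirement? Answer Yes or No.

Yes

1. condition 'runs rides over 30 feet tall' holds; general liability coverage $1,050,000 ≥ $900,000 → met
2. incident report forms present → met
3. certified ride operators 12 ≥ 10 → met
4. incidents reportable in the past year 0 ≤ 2 → met
5. non-destructive testing 266 days ago vs limit 270 → met
6. condition 'runs mobile/traveling rides' holds; operator training 174 days ago vs limit 270 → met
7. restraint system inspection 110 days ago vs limit 120 → met
8. condition 'runs water rides' holds; ride-specific liability coverage $1,950,000 ≥ $1,950,000 → met
9. daily inspection log audit 160 days ago vs limit 180 → met
10. third-party ride inspection 40 days ago vs limit 45 → met
All met.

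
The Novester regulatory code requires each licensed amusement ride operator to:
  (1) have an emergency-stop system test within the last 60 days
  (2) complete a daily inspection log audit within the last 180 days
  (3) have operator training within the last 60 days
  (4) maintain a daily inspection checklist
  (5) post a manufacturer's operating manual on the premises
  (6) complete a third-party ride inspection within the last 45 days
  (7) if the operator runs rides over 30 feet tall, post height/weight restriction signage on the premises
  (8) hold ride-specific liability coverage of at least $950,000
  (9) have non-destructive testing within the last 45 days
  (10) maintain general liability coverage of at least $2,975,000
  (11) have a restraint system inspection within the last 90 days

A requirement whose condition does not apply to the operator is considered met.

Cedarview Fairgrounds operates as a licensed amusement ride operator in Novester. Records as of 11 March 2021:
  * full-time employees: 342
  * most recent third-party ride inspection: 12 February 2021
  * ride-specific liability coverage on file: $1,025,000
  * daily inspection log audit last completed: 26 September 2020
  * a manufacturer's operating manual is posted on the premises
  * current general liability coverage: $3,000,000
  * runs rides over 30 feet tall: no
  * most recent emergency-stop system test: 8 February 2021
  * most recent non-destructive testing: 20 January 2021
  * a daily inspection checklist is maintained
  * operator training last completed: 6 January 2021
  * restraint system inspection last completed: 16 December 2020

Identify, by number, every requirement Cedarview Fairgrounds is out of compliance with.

3, 9

1. emergency-stop system test 31 days ago vs limit 60 → met
2. daily inspection log audit 166 days ago vs limit 180 → met
3. operator training 64 days ago vs limit 60 → not met
4. daily inspection checklist present → met
5. manufacturer's operating manual present → met
6. third-party ride inspection 27 days ago vs limit 45 → met
7. condition 'runs rides over 30 feet tall' does not hold → requirement n/a → met
8. ride-specific liability coverage $1,025,000 ≥ $950,000 → met
9. non-destructive testing 50 days ago vs limit 45 → not met
10. general liability coverage $3,000,000 ≥ $2,975,000 → met
11. restraint system inspection 85 days ago vs limit 90 → met
Not met: 3, 9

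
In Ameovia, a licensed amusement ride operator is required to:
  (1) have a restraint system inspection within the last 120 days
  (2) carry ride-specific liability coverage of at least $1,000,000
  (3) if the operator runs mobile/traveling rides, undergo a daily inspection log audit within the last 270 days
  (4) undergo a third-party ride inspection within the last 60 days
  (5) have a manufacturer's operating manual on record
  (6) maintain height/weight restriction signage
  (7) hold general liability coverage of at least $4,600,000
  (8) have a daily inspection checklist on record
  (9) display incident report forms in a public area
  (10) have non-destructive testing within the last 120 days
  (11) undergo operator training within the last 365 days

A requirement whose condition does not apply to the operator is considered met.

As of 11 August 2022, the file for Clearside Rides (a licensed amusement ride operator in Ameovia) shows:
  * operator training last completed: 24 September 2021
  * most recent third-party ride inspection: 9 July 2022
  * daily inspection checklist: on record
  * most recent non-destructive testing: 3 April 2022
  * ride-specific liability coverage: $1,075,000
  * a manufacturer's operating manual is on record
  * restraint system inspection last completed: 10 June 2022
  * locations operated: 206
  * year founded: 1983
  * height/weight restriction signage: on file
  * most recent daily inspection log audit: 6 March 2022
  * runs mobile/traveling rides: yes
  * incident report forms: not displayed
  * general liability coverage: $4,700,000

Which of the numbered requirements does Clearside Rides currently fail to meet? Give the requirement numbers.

1. restraint system inspection 62 days ago vs limit 120 → met
2. ride-specific liability coverage $1,075,000 ≥ $1,000,000 → met
3. condition 'runs mobile/traveling rides' holds; daily inspection log audit 158 days ago vs limit 270 → met
4. third-party ride inspection 33 days ago vs limit 60 → met
5. manufacturer's operating manual present → met
6. height/weight restriction signage present → met
7. general liability coverage $4,700,000 ≥ $4,600,000 → met
8. daily inspection checklist present → met
9. incident report forms absent → not met
10. non-destructive testing 130 days ago vs limit 120 → not met
11. operator training 321 days ago vs limit 365 → met
Not met: 9, 10

9, 10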